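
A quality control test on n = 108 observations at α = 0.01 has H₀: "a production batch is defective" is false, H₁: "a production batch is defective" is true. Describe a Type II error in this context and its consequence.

Type II error: failing to reject H₀ when it is false — concluding that a production batch is defective is not supported when in fact it is. Consequence: shipping a defective batch — faulty products reach customers.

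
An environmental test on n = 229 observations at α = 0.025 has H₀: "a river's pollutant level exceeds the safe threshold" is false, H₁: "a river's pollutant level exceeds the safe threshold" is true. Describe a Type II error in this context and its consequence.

Type II error: failing to reject H₀ when it is false — concluding that a river's pollutant level exceeds the safe threshold is not supported when in fact it is. Consequence: allowing unsafe pollution to continue.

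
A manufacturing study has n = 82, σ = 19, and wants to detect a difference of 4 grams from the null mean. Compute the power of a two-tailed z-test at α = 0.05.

SE = σ/√n = 19/√82 = 2.098. Non-centrality λ = d/SE = 4/2.098 = 1.906. Power ≈ Φ(λ - z_{α/2}) = Φ(1.906 - 1.96) = Φ(-0.054) = 0.479.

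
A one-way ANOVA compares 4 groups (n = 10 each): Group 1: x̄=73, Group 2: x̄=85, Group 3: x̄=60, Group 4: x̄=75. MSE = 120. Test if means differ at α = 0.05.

Grand mean = 73.25. SS_between = 3167.5, MS_between = 1055.83. F = 8.799, F_crit ≈ 2.866. Reject H₀.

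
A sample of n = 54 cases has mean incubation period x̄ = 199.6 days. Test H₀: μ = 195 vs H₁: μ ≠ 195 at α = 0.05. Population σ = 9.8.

z = (x̄ - μ₀)/(σ/√n) = (199.6 - 195)/(9.8/√54) = 3.449. Critical value: ±1.96. Since |3.449| > 1.96, Reject H₀.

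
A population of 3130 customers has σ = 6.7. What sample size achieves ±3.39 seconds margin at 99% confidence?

Without FPC: n₀ = (2.576×6.7/3.39)² = 25.92. With FPC: n = n₀N/(n₀+N-1) = 25.7 → n = 26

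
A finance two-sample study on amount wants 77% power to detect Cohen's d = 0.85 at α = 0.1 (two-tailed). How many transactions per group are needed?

z_{α/2} = 1.645, z_β = Φ⁻¹(0.77) = 0.739. For large effect (d = 0.85): n per group = 2(z_{α/2} + z_β)²/d² = 2(1.645 + 0.739)²/0.85² = 15.7 → 16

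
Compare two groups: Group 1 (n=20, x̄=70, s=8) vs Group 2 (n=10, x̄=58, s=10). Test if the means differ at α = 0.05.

Pooled sp = 8.69. t = 3.564, df = 28. Critical t = ±2.048. Reject H₀.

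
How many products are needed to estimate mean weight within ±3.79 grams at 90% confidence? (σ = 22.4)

n = (z*σ/E)² = (1.645×22.4/3.79)² = 94.5 → n = 95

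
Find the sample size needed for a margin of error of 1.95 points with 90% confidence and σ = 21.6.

n = (z*σ/E)² = (1.645×21.6/1.95)² = 332.02 → n = 333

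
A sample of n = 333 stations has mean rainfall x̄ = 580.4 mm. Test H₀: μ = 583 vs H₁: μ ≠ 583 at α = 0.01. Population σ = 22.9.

z = (x̄ - μ₀)/(σ/√n) = (580.4 - 583)/(22.9/√333) = -2.072. Critical value: ±2.576. Since |-2.072| ≤ 2.576, Fail to reject H₀.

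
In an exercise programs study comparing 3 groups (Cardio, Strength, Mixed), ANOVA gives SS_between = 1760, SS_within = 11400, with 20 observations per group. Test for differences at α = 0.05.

df_between = 2, df_within = 57. F = MS_between/MS_within = 880.0/200.0 = 4.4. F_crit ≈ 3.159. Reject H₀. At least one mean differs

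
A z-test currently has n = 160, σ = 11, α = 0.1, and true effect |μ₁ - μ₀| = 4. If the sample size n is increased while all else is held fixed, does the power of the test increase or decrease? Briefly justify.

Power increases: a larger n shrinks the standard error σ/√n, moving the sampling distribution under H₁ further from the critical value.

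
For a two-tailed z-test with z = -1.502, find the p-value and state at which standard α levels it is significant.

p = 2·P(Z > |-1.502|) = 2·(1 - Φ(1.502)) ≈ 0.1331. Not significant at any standard level.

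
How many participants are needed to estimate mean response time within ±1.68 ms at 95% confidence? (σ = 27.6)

n = (z*σ/E)² = (1.96×27.6/1.68)² = 1036.8 → n = 1037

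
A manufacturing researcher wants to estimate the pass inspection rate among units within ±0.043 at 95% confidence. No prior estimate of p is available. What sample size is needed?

Conservative approach: use p = 0.5 (maximizes p(1-p) = 0.25). n = z²(0.25)/E² = 1.96²×0.25/0.043² = 519.4 → n = 520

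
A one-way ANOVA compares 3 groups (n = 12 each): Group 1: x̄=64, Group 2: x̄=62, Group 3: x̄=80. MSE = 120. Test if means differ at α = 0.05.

Grand mean = 68.67. SS_between = 2336.0, MS_between = 1168.0. F = 9.733, F_crit ≈ 3.285. Reject H₀.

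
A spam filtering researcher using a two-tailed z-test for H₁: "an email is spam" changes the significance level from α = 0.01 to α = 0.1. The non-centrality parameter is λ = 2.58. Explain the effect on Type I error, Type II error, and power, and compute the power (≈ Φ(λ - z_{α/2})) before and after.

Increasing α from 0.01 to 0.1:
• Type I error rate increases (α is the Type I rate by definition).
• Critical value moves from z_{α/2} = 2.576 to 1.645, so power = Φ(λ - z_{α/2}) goes from Φ(2.58 - 2.576) = 0.502 to Φ(2.58 - 1.645) = 0.825.
• Type II error rate β = 1 - power therefore decreases (0.498 → 0.175).
Appropriate when false negatives are costly — here, a spam email lands in the inbox.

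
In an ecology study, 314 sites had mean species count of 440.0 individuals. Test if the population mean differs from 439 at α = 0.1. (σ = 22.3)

z = (x̄ - μ₀)/(σ/√n) = (440.0 - 439)/(22.3/√314) = 0.795. Critical value: ±1.645. Since |0.795| ≤ 1.645, Fail to reject H₀.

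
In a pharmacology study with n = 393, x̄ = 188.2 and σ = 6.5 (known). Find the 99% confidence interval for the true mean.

CI = x̄ ± z*(σ/√n) = 188.2 ± 2.576(6.5/√393) = 188.2 ± 0.84 = (187.36, 189.04)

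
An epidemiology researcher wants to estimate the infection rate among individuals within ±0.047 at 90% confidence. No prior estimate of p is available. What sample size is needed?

Conservative approach: use p = 0.5 (maximizes p(1-p) = 0.25). n = z²(0.25)/E² = 1.645²×0.25/0.047² = 306.2 → n = 307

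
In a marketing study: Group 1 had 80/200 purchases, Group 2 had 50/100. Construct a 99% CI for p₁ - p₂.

p̂₁ = 0.4, p̂₂ = 0.5. Difference = -0.1. CI = (-0.257, 0.057)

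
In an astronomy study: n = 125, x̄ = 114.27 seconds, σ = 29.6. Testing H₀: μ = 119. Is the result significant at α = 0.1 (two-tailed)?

z = (114.27 - 119)/(29.6/√125) = -1.787. Since |z| > 1.645, significant at α = 0.1.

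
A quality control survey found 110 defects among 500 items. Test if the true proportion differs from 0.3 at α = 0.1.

p̂ = 0.22, p₀ = 0.3. z = (p̂ - p₀)/√(p₀(1-p₀)/n) = -3.904. Critical: ±1.645. Reject H₀.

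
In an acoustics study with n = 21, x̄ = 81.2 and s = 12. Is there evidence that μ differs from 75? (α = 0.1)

t = (x̄ - μ₀)/(s/√n) = (81.2 - 75)/(12/√21) = 2.368. df = 20, critical t = ±1.725. Reject H₀.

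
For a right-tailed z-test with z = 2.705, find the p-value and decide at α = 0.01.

p = P(Z > 2.705) = 1 - Φ(2.705) ≈ 0.0034. Since p < 0.01, reject H₀ (significant) at α = 0.01.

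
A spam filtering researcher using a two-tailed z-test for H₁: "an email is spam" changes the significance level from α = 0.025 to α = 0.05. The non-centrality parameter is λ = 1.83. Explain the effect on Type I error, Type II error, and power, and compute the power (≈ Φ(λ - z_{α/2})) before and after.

Increasing α from 0.025 to 0.05:
• Type I error rate increases (α is the Type I rate by definition).
• Critical value moves from z_{α/2} = 2.241 to 1.96, so power = Φ(λ - z_{α/2}) goes from Φ(1.83 - 2.241) = 0.341 to Φ(1.83 - 1.96) = 0.448.
• Type II error rate β = 1 - power therefore decreases (0.659 → 0.552).
Appropriate when false negatives are costly — here, a spam email lands in the inbox.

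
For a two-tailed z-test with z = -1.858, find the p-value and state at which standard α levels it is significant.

p = 2·P(Z > |-1.858|) = 2·(1 - Φ(1.858)) ≈ 0.0632. Significant at α = 0.1.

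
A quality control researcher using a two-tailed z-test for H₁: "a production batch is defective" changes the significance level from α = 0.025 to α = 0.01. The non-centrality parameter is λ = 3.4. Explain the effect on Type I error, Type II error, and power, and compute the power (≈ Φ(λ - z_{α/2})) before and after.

Decreasing α from 0.025 to 0.01:
• Type I error rate decreases (α is the Type I rate by definition).
• Critical value moves from z_{α/2} = 2.241 to 2.576, so power = Φ(λ - z_{α/2}) goes from Φ(3.4 - 2.241) = 0.877 to Φ(3.4 - 2.576) = 0.795.
• Type II error rate β = 1 - power therefore increases (0.123 → 0.205).
Appropriate when false positives are costly — here, scrapping a good batch — wasted material and cost for no reason.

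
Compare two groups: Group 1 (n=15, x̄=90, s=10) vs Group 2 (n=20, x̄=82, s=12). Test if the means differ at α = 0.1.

Pooled sp = 11.2. t = 2.092, df = 33. Critical t = ±1.692. Reject H₀.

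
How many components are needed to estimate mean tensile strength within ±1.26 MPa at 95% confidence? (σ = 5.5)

n = (z*σ/E)² = (1.96×5.5/1.26)² = 73.2 → n = 74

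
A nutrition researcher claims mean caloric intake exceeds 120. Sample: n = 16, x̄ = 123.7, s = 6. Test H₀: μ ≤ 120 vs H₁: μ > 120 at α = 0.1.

t = (123.7 - 120)/(6/√16) = 2.467, df = 15. Critical t = 1.341. Reject H₀.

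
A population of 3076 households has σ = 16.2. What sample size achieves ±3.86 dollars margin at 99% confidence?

Without FPC: n₀ = (2.576×16.2/3.86)² = 116.882. With FPC: n = n₀N/(n₀+N-1) = 112.6 → n = 113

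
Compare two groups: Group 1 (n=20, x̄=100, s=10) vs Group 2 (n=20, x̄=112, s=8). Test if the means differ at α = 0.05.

Pooled sp = 9.06. t = -4.191, df = 38. Critical t = ±2.024. Reject H₀.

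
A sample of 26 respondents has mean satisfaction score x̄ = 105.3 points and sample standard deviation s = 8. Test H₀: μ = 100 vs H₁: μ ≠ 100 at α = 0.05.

t = (x̄ - μ₀)/(s/√n) = (105.3 - 100)/(8/√26) = 3.378. df = 25, critical t = ±2.06. Reject H₀.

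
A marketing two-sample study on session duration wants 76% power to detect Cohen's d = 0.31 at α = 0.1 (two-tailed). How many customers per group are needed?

z_{α/2} = 1.645, z_β = Φ⁻¹(0.76) = 0.706. For small effect (d = 0.31): n per group = 2(z_{α/2} + z_β)²/d² = 2(1.645 + 0.706)²/0.31² = 115.03 → 116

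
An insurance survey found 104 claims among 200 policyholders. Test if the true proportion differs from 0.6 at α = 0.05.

p̂ = 0.52, p₀ = 0.6. z = (p̂ - p₀)/√(p₀(1-p₀)/n) = -2.309. Critical: ±1.96. Reject H₀.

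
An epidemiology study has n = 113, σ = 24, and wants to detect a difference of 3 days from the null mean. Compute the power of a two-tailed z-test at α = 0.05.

SE = σ/√n = 24/√113 = 2.258. Non-centrality λ = d/SE = 3/2.258 = 1.329. Power ≈ Φ(λ - z_{α/2}) = Φ(1.329 - 1.96) = Φ(-0.631) = 0.264.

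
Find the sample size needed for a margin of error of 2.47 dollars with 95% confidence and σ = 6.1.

n = (z*σ/E)² = (1.96×6.1/2.47)² = 23.4 → n = 24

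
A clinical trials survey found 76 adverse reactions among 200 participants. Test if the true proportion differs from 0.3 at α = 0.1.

p̂ = 0.38, p₀ = 0.3. z = (p̂ - p₀)/√(p₀(1-p₀)/n) = 2.469. Critical: ±1.645. Reject H₀.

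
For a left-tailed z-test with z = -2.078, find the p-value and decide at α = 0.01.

p = P(Z < -2.078) = Φ(-2.078) ≈ 0.0189. Since p ≥ 0.01, fail to reject H₀ (not significant) at α = 0.01.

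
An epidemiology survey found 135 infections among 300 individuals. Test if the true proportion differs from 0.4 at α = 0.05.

p̂ = 0.45, p₀ = 0.4. z = (p̂ - p₀)/√(p₀(1-p₀)/n) = 1.768. Critical: ±1.96. Fail to reject H₀.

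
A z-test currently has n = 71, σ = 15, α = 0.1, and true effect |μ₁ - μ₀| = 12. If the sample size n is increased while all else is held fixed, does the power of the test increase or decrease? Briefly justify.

Power increases: a larger n shrinks the standard error σ/√n, moving the sampling distribution under H₁ further from the critical value.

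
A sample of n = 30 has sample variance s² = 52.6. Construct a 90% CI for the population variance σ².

df = 29. χ²_{0.05} = 42.557, χ²_{0.95} = 17.708. CI for σ² = ((n-1)s²/χ²_{α/2}, (n-1)s²/χ²_{1-α/2}) = (29·52.6/42.557, 29·52.6/17.708) = (35.84, 86.14)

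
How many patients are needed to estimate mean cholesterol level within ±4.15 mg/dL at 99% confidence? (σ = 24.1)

n = (z*σ/E)² = (2.576×24.1/4.15)² = 223.8 → n = 224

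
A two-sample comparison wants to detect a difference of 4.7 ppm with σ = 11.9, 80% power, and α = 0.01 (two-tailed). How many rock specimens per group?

n per group = 2(z_α/2 + z_β)²σ²/d² = 2×(2.576 + 0.84)²×11.9²/4.7² = 149.6 → n = 150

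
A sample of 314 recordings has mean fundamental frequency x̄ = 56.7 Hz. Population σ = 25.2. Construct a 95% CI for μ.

CI = x̄ ± z*(σ/√n) = 56.7 ± 1.96(25.2/√314) = 56.7 ± 2.79 = (53.91, 59.49)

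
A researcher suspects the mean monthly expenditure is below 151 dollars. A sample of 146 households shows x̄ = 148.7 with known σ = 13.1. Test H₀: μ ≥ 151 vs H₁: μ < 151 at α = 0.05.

z = -2.121. Critical value: -1.645. Reject H₀.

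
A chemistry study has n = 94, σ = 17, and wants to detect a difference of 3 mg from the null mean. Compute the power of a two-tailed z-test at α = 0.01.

SE = σ/√n = 17/√94 = 1.753. Non-centrality λ = d/SE = 3/1.753 = 1.711. Power ≈ Φ(λ - z_{α/2}) = Φ(1.711 - 2.576) = Φ(-0.865) = 0.194.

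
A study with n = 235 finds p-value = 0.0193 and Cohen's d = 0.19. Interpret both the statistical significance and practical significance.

Statistically significant (p = 0.0193 < 0.05). Cohen's d = 0.19 indicates a very small effect size. Both statistical and practical significance should be considered.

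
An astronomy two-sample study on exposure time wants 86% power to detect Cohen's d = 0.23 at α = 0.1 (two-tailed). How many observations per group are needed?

z_{α/2} = 1.645, z_β = Φ⁻¹(0.86) = 1.08. For small effect (d = 0.23): n per group = 2(z_{α/2} + z_β)²/d² = 2(1.645 + 1.08)²/0.23² = 280.7 → 281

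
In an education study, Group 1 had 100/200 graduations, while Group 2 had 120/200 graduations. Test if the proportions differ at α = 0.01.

p̂₁ = 0.5, p̂₂ = 0.6, pooled p̂ = 0.55. z = -2.01. Critical: ±2.576. Fail to reject H₀.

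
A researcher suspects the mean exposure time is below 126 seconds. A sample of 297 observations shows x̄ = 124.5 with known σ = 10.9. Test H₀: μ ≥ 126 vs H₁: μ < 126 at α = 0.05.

z = -2.372. Critical value: -1.645. Reject H₀.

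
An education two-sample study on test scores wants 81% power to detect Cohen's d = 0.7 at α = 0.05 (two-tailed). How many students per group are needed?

z_{α/2} = 1.96, z_β = Φ⁻¹(0.81) = 0.878. For medium effect (d = 0.7): n per group = 2(z_{α/2} + z_β)²/d² = 2(1.96 + 0.878)²/0.7² = 32.9 → 33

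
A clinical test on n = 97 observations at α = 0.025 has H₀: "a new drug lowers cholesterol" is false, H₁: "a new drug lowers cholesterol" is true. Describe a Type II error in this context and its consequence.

Type II error: failing to reject H₀ when it is false — concluding that a new drug lowers cholesterol is not supported when in fact it is. Consequence: shelving an effective drug — patients miss out on a treatment that would have helped.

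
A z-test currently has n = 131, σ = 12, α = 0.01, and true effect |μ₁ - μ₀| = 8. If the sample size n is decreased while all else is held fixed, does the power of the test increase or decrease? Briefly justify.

Power decreases: a smaller n inflates the standard error σ/√n, pulling the sampling distribution under H₁ back toward the critical value.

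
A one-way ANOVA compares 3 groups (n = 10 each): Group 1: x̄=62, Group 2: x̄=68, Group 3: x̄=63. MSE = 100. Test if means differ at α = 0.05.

Grand mean = 64.33. SS_between = 206.67, MS_between = 103.33. F = 1.033, F_crit ≈ 3.354. Fail to reject H₀.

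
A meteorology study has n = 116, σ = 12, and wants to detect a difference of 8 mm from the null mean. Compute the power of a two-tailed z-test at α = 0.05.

SE = σ/√n = 12/√116 = 1.114. Non-centrality λ = d/SE = 8/1.114 = 7.18. Power ≈ Φ(λ - z_{α/2}) = Φ(7.18 - 1.96) = Φ(5.22) = 1.0.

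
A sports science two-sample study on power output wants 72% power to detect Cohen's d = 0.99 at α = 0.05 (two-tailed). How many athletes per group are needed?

z_{α/2} = 1.96, z_β = Φ⁻¹(0.72) = 0.583. For large effect (d = 0.99): n per group = 2(z_{α/2} + z_β)²/d² = 2(1.96 + 0.583)²/0.99² = 13.2 → 14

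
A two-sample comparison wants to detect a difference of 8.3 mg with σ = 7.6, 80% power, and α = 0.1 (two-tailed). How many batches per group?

n per group = 2(z_α/2 + z_β)²σ²/d² = 2×(1.645 + 0.84)²×7.6²/8.3² = 10.4 → n = 11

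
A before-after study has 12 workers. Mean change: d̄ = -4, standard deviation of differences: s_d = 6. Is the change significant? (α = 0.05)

t = d̄/(s_d/√n) = -4/(6/√12) = -2.309. df = 11, critical t = ±2.201. Reject H₀.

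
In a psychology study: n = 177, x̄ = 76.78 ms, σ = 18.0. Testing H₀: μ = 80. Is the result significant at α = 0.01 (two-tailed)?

z = (76.78 - 80)/(18.0/√177) = -2.38. Since |z| ≤ 2.576, not significant at α = 0.01.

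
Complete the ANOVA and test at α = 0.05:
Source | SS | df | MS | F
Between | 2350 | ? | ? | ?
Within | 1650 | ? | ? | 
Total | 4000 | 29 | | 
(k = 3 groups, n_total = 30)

df_between = 2, df_within = 27. MS_between = 1175.0, MS_within = 61.11. F = 19.227, F_crit ≈ 3.354. Reject H₀.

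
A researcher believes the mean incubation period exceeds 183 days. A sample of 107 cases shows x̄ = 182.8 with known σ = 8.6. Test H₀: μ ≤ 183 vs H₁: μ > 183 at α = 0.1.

z = -0.241. Critical value: 1.28. Fail to reject H₀.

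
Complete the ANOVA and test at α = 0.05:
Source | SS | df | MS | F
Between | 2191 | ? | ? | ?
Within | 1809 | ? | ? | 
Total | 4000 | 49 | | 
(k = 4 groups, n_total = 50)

df_between = 3, df_within = 46. MS_between = 730.33, MS_within = 39.33. F = 18.571, F_crit ≈ 2.807. Reject H₀.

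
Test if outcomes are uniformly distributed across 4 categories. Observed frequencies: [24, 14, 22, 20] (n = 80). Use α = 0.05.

Expected = 20 each. χ² = Σ(O-E)²/E = 2.8. df = 3, critical value = 7.815. Fail to reject H₀.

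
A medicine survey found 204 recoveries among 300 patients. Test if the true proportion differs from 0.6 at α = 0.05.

p̂ = 0.68, p₀ = 0.6. z = (p̂ - p₀)/√(p₀(1-p₀)/n) = 2.828. Critical: ±1.96. Reject H₀.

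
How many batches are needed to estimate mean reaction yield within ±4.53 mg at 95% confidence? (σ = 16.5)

n = (z*σ/E)² = (1.96×16.5/4.53)² = 51.0 → n = 51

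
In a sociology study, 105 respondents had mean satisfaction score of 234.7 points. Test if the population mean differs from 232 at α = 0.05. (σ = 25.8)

z = (x̄ - μ₀)/(σ/√n) = (234.7 - 232)/(25.8/√105) = 1.072. Critical value: ±1.96. Since |1.072| ≤ 1.96, Fail to reject H₀.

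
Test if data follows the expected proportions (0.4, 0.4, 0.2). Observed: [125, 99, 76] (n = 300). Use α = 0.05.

Expected: [120.0, 120.0, 60.0]. χ² = 8.15. df = 2, critical = 5.991. Reject H₀.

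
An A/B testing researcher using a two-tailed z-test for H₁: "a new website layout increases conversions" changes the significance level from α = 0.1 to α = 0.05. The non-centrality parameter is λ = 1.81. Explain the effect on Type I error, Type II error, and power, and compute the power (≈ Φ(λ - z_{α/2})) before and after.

Decreasing α from 0.1 to 0.05:
• Type I error rate decreases (α is the Type I rate by definition).
• Critical value moves from z_{α/2} = 1.645 to 1.96, so power = Φ(λ - z_{α/2}) goes from Φ(1.81 - 1.645) = 0.566 to Φ(1.81 - 1.96) = 0.44.
• Type II error rate β = 1 - power therefore increases (0.434 → 0.56).
Appropriate when false positives are costly — here, rolling out a layout that doesn't actually help — wasted engineering effort.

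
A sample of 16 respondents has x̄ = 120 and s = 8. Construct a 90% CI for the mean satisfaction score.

CI = x̄ ± t*(s/√n) = 120 ± 1.753(8/√16) = (116.49, 123.51)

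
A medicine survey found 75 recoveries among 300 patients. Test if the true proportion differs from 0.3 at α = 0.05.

p̂ = 0.25, p₀ = 0.3. z = (p̂ - p₀)/√(p₀(1-p₀)/n) = -1.89. Critical: ±1.96. Fail to reject H₀.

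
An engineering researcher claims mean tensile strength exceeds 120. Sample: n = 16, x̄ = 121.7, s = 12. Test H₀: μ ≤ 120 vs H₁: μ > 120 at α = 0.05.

t = (121.7 - 120)/(12/√16) = 0.567, df = 15. Critical t = 1.753. Fail to reject H₀.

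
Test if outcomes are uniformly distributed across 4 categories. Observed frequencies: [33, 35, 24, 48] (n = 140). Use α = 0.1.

Expected = 35 each. χ² = Σ(O-E)²/E = 8.4. df = 3, critical value = 6.251. Reject H₀.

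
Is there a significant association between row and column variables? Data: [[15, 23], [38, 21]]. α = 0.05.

χ² = 5.797. df = 1, critical = 3.841. Reject H₀. Variables are dependent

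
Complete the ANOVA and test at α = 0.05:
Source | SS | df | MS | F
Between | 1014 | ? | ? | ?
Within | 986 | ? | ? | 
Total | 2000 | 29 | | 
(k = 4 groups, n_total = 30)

df_between = 3, df_within = 26. MS_between = 338.0, MS_within = 37.92. F = 8.913, F_crit ≈ 2.975. Reject H₀.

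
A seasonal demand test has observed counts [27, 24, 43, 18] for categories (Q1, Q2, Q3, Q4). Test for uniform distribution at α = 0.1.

Expected = 28 each. χ² = Σ(O-E)²/E = 12.214. df = 3, critical value = 6.251. Reject H₀.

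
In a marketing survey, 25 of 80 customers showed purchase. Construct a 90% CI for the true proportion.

p̂ = 0.312. CI = p̂ ± z*√(p̂(1-p̂)/n) = (0.227, 0.398)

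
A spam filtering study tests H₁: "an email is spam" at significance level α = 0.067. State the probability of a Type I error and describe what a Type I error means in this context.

P(Type I error) = α = 0.067. A Type I error is rejecting H₀ when H₀ is actually true (false positive) — here, concluding that an email is spam when in fact this is not the case. Consequence: a legitimate email is sent to the spam folder and the user misses it.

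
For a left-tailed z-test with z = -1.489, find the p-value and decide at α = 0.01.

p = P(Z < -1.489) = Φ(-1.489) ≈ 0.0682. Since p ≥ 0.01, fail to reject H₀ (not significant) at α = 0.01.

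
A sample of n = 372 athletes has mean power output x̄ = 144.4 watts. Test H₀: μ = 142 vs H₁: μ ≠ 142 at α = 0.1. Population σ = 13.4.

z = (x̄ - μ₀)/(σ/√n) = (144.4 - 142)/(13.4/√372) = 3.454. Critical value: ±1.645. Since |3.454| > 1.645, Reject H₀.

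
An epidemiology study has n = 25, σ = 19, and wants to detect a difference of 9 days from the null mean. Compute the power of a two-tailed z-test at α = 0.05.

SE = σ/√n = 19/√25 = 3.8. Non-centrality λ = d/SE = 9/3.8 = 2.368. Power ≈ Φ(λ - z_{α/2}) = Φ(2.368 - 1.96) = Φ(0.408) = 0.659.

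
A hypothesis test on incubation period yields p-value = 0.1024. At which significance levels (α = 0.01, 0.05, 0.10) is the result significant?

p = 0.1024. Not significant at any of the given levels.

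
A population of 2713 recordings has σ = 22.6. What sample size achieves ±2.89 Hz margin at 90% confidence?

Without FPC: n₀ = (1.645×22.6/2.89)² = 165.483. With FPC: n = n₀N/(n₀+N-1) = 156.02 → n = 157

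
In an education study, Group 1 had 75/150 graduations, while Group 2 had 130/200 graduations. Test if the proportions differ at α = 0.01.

p̂₁ = 0.5, p̂₂ = 0.65, pooled p̂ = 0.586. z = -2.819. Critical: ±2.576. Reject H₀.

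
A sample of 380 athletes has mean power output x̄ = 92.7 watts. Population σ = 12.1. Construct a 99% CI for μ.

CI = x̄ ± z*(σ/√n) = 92.7 ± 2.576(12.1/√380) = 92.7 ± 1.6 = (91.1, 94.3)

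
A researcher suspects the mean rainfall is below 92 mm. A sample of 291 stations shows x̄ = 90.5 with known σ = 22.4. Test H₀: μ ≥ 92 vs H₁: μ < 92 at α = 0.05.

z = -1.142. Critical value: -1.645. Fail to reject H₀.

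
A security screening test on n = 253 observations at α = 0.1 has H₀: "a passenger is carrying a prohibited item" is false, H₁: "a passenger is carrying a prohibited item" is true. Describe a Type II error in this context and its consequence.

Type II error: failing to reject H₀ when it is false — concluding that a passenger is carrying a prohibited item is not supported when in fact it is. Consequence: letting a prohibited item through — security breach.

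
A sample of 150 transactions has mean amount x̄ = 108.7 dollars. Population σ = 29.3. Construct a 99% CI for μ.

CI = x̄ ± z*(σ/√n) = 108.7 ± 2.576(29.3/√150) = 108.7 ± 6.16 = (102.54, 114.86)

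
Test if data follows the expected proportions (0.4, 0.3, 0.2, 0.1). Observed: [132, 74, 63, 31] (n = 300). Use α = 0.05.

Expected: [120.0, 90.0, 60.0, 30.0]. χ² = 4.228. df = 3, critical = 7.815. Fail to reject H₀.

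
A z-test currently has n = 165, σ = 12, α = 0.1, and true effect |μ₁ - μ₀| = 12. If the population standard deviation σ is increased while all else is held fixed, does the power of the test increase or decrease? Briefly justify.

Power decreases: a larger σ inflates the standard error σ/√n, pulling the sampling distribution under H₁ back toward the critical value.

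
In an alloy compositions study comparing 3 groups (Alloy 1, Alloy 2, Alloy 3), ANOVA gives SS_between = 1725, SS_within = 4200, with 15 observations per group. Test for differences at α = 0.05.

df_between = 2, df_within = 42. F = MS_between/MS_within = 862.5/100.0 = 8.625. F_crit ≈ 3.22. Reject H₀. At least one mean differs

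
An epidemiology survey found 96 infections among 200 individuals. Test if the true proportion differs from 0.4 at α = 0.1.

p̂ = 0.48, p₀ = 0.4. z = (p̂ - p₀)/√(p₀(1-p₀)/n) = 2.309. Critical: ±1.645. Reject H₀.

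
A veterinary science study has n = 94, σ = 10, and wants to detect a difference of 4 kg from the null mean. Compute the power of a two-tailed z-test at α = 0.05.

SE = σ/√n = 10/√94 = 1.031. Non-centrality λ = d/SE = 4/1.031 = 3.878. Power ≈ Φ(λ - z_{α/2}) = Φ(3.878 - 1.96) = Φ(1.918) = 0.972.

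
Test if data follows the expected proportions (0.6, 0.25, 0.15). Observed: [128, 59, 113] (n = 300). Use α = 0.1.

Expected: [180.0, 75.0, 45.0]. χ² = 121.191. df = 2, critical = 4.605. Reject H₀.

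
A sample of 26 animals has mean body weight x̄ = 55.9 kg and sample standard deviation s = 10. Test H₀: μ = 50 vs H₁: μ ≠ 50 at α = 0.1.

t = (x̄ - μ₀)/(s/√n) = (55.9 - 50)/(10/√26) = 3.008. df = 25, critical t = ±1.708. Reject H₀.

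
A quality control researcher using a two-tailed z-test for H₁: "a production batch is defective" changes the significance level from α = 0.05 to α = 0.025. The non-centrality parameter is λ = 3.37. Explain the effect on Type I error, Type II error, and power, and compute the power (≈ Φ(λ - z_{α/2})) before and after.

Decreasing α from 0.05 to 0.025:
• Type I error rate decreases (α is the Type I rate by definition).
• Critical value moves from z_{α/2} = 1.96 to 2.241, so power = Φ(λ - z_{α/2}) goes from Φ(3.37 - 1.96) = 0.921 to Φ(3.37 - 2.241) = 0.871.
• Type II error rate β = 1 - power therefore increases (0.079 → 0.129).
Appropriate when false positives are costly — here, scrapping a good batch — wasted material and cost for no reason.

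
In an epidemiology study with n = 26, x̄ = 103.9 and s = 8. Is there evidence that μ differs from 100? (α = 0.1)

t = (x̄ - μ₀)/(s/√n) = (103.9 - 100)/(8/√26) = 2.486. df = 25, critical t = ±1.708. Reject H₀.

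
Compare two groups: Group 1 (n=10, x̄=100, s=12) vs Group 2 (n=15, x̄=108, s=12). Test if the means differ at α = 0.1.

Pooled sp = 12.0. t = -1.633, df = 23. Critical t = ±1.714. Fail to reject H₀.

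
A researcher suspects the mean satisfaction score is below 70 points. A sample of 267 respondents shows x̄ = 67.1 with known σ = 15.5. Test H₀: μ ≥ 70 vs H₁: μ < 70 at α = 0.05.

z = -3.057. Critical value: -1.645. Reject H₀.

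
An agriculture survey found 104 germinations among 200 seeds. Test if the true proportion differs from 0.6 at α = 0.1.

p̂ = 0.52, p₀ = 0.6. z = (p̂ - p₀)/√(p₀(1-p₀)/n) = -2.309. Critical: ±1.645. Reject H₀.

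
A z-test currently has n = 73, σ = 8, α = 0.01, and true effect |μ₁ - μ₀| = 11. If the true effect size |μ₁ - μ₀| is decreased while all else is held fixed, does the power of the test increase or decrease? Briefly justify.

Power decreases: a smaller true effect decreases the non-centrality λ = |μ₁ - μ₀|/(σ/√n).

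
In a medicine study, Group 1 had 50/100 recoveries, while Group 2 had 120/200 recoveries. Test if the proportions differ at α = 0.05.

p̂₁ = 0.5, p̂₂ = 0.6, pooled p̂ = 0.567. z = -1.648. Critical: ±1.96. Fail to reject H₀.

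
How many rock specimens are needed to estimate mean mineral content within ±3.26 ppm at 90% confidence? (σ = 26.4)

n = (z*σ/E)² = (1.645×26.4/3.26)² = 177.5 → n = 178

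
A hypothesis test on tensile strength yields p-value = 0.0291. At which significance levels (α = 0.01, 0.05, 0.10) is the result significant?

p = 0.0291. Significant at: α = 0.05, 0.1.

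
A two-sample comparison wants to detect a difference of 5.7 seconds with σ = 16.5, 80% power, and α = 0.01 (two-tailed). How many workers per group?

n per group = 2(z_α/2 + z_β)²σ²/d² = 2×(2.576 + 0.84)²×16.5²/5.7² = 195.6 → n = 196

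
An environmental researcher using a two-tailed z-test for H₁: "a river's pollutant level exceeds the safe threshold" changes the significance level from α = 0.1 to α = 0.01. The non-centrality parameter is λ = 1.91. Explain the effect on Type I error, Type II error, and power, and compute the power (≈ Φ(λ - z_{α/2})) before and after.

Decreasing α from 0.1 to 0.01:
• Type I error rate decreases (α is the Type I rate by definition).
• Critical value moves from z_{α/2} = 1.645 to 2.576, so power = Φ(λ - z_{α/2}) goes from Φ(1.91 - 1.645) = 0.604 to Φ(1.91 - 2.576) = 0.253.
• Type II error rate β = 1 - power therefore increases (0.396 → 0.747).
Appropriate when false positives are costly — here, shutting down a compliant factory unnecessarily.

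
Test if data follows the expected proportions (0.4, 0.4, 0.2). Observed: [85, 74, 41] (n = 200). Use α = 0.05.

Expected: [80.0, 80.0, 40.0]. χ² = 0.787. df = 2, critical = 5.991. Fail to reject H₀.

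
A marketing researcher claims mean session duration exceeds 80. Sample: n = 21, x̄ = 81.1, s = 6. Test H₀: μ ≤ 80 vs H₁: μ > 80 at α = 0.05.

t = (81.1 - 80)/(6/√21) = 0.84, df = 20. Critical t = 1.725. Fail to reject H₀.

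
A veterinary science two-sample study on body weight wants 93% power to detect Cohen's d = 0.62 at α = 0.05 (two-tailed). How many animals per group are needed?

z_{α/2} = 1.96, z_β = Φ⁻¹(0.93) = 1.476. For medium effect (d = 0.62): n per group = 2(z_{α/2} + z_β)²/d² = 2(1.96 + 1.476)²/0.62² = 61.4 → 62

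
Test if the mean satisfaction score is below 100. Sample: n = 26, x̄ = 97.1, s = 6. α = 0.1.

t = (97.1 - 100)/(6/√26) = -2.465, df = 25. Critical t = -1.316. Reject H₀.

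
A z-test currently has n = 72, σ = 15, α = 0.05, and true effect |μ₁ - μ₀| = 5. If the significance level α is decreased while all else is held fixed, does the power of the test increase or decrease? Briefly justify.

Power decreases: a smaller α raises the critical value, so less of the H₁ sampling distribution falls in the rejection region.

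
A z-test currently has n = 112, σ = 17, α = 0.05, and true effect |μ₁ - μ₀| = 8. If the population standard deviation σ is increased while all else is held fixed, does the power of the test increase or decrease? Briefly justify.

Power decreases: a larger σ inflates the standard error σ/√n, pulling the sampling distribution under H₁ back toward the critical value.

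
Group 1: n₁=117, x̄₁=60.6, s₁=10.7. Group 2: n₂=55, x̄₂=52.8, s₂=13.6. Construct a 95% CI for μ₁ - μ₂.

Difference = 7.8. SE = √(10.7²/117 + 13.6²/55) = 2.084. CI = (3.72, 11.88)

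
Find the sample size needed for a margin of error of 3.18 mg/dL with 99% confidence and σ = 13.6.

n = (z*σ/E)² = (2.576×13.6/3.18)² = 121.4 → n = 122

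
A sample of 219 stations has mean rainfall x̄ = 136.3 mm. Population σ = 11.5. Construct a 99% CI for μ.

CI = x̄ ± z*(σ/√n) = 136.3 ± 2.576(11.5/√219) = 136.3 ± 2.0 = (134.3, 138.3)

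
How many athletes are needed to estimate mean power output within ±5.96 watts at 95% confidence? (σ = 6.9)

n = (z*σ/E)² = (1.96×6.9/5.96)² = 5.1 → n = 6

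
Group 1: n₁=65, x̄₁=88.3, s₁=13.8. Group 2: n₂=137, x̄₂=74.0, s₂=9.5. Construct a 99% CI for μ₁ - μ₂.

Difference = 14.3. SE = √(13.8²/65 + 9.5²/137) = 1.894. CI = (9.42, 19.18)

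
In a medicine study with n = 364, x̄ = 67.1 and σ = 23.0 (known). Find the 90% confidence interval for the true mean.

CI = x̄ ± z*(σ/√n) = 67.1 ± 1.645(23.0/√364) = 67.1 ± 1.98 = (65.12, 69.08)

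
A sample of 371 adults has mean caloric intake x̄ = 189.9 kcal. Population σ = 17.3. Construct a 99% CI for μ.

CI = x̄ ± z*(σ/√n) = 189.9 ± 2.576(17.3/√371) = 189.9 ± 2.31 = (187.59, 192.21)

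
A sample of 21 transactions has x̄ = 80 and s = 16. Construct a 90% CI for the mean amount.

CI = x̄ ± t*(s/√n) = 80 ± 1.725(16/√21) = (73.98, 86.02)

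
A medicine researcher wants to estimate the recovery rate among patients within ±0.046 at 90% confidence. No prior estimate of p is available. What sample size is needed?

Conservative approach: use p = 0.5 (maximizes p(1-p) = 0.25). n = z²(0.25)/E² = 1.645²×0.25/0.046² = 319.7 → n = 320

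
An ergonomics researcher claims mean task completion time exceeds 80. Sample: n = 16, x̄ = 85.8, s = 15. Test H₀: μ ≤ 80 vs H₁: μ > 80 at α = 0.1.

t = (85.8 - 80)/(15/√16) = 1.547, df = 15. Critical t = 1.341. Reject H₀.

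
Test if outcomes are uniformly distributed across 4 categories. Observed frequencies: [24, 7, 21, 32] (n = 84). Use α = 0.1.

Expected = 21 each. χ² = Σ(O-E)²/E = 15.524. df = 3, critical value = 6.251. Reject H₀.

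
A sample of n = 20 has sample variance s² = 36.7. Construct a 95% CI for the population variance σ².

df = 19. χ²_{0.025} = 32.852, χ²_{0.975} = 8.907. CI for σ² = ((n-1)s²/χ²_{α/2}, (n-1)s²/χ²_{1-α/2}) = (19·36.7/32.852, 19·36.7/8.907) = (21.23, 78.29)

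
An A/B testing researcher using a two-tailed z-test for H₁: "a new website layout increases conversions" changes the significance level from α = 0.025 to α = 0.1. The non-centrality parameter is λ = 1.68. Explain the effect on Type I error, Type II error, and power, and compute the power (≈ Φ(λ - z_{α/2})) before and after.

Increasing α from 0.025 to 0.1:
• Type I error rate increases (α is the Type I rate by definition).
• Critical value moves from z_{α/2} = 2.241 to 1.645, so power = Φ(λ - z_{α/2}) goes from Φ(1.68 - 2.241) = 0.287 to Φ(1.68 - 1.645) = 0.514.
• Type II error rate β = 1 - power therefore decreases (0.713 → 0.486).
Appropriate when false negatives are costly — here, discarding a layout that would have improved conversions — lost revenue.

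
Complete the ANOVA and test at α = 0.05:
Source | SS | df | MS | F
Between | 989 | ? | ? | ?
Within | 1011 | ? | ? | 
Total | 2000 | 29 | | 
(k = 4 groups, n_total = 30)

df_between = 3, df_within = 26. MS_between = 329.67, MS_within = 38.88. F = 8.478, F_crit ≈ 2.975. Reject H₀.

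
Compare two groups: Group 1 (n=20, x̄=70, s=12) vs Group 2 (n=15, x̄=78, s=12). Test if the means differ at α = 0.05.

Pooled sp = 12.0. t = -1.952, df = 33. Critical t = ±2.035. Fail to reject H₀.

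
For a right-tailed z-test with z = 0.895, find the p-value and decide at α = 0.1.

p = P(Z > 0.895) = 1 - Φ(0.895) ≈ 0.1854. Since p ≥ 0.1, fail to reject H₀ (not significant) at α = 0.1.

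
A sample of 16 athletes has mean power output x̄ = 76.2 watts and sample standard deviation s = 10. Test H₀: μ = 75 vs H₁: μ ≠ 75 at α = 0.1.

t = (x̄ - μ₀)/(s/√n) = (76.2 - 75)/(10/√16) = 0.48. df = 15, critical t = ±1.753. Fail to reject H₀.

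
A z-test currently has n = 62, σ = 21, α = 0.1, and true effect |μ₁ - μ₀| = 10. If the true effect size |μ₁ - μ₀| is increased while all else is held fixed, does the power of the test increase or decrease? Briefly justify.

Power increases: a larger true effect increases the non-centrality λ = |μ₁ - μ₀|/(σ/√n).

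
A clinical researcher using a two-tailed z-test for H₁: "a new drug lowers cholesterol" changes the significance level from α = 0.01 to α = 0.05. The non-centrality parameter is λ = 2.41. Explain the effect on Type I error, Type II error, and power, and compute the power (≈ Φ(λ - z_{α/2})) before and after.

Increasing α from 0.01 to 0.05:
• Type I error rate increases (α is the Type I rate by definition).
• Critical value moves from z_{α/2} = 2.576 to 1.96, so power = Φ(λ - z_{α/2}) goes from Φ(2.41 - 2.576) = 0.434 to Φ(2.41 - 1.96) = 0.674.
• Type II error rate β = 1 - power therefore decreases (0.566 → 0.326).
Appropriate when false negatives are costly — here, shelving an effective drug — patients miss out on a treatment that would have helped.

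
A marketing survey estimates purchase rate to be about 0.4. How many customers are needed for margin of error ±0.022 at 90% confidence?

n = z²p(1-p)/E² = 1.645²×0.4×0.6/0.022² = 1341.8 → n = 1342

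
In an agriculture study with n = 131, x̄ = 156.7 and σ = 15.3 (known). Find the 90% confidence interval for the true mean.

CI = x̄ ± z*(σ/√n) = 156.7 ± 1.645(15.3/√131) = 156.7 ± 2.2 = (154.5, 158.9)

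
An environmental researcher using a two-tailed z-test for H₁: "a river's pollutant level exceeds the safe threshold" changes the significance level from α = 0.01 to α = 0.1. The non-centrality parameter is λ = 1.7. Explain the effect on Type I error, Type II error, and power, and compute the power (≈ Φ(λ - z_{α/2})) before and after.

Increasing α from 0.01 to 0.1:
• Type I error rate increases (α is the Type I rate by definition).
• Critical value moves from z_{α/2} = 2.576 to 1.645, so power = Φ(λ - z_{α/2}) goes from Φ(1.7 - 2.576) = 0.191 to Φ(1.7 - 1.645) = 0.522.
• Type II error rate β = 1 - power therefore decreases (0.809 → 0.478).
Appropriate when false negatives are costly — here, allowing unsafe pollution to continue.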